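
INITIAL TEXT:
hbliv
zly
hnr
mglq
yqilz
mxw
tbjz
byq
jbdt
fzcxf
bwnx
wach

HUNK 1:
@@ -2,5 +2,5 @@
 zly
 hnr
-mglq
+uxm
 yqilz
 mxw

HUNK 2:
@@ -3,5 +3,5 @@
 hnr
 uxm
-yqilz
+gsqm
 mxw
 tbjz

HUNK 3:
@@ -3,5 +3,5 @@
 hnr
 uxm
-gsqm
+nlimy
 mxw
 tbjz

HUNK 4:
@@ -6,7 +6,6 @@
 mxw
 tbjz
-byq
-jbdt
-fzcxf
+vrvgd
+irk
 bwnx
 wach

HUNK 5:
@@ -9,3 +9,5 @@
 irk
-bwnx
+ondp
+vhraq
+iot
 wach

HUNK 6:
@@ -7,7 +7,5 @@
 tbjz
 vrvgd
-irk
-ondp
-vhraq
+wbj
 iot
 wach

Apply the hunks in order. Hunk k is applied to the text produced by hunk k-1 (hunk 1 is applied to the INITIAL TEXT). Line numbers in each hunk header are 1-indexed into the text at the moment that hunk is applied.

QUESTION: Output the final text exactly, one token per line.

Hunk 1: at line 2 remove [mglq] add [uxm] -> 12 lines: hbliv zly hnr uxm yqilz mxw tbjz byq jbdt fzcxf bwnx wach
Hunk 2: at line 3 remove [yqilz] add [gsqm] -> 12 lines: hbliv zly hnr uxm gsqm mxw tbjz byq jbdt fzcxf bwnx wach
Hunk 3: at line 3 remove [gsqm] add [nlimy] -> 12 lines: hbliv zly hnr uxm nlimy mxw tbjz byq jbdt fzcxf bwnx wach
Hunk 4: at line 6 remove [byq,jbdt,fzcxf] add [vrvgd,irk] -> 11 lines: hbliv zly hnr uxm nlimy mxw tbjz vrvgd irk bwnx wach
Hunk 5: at line 9 remove [bwnx] add [ondp,vhraq,iot] -> 13 lines: hbliv zly hnr uxm nlimy mxw tbjz vrvgd irk ondp vhraq iot wach
Hunk 6: at line 7 remove [irk,ondp,vhraq] add [wbj] -> 11 lines: hbliv zly hnr uxm nlimy mxw tbjz vrvgd wbj iot wach

Answer: hbliv
zly
hnr
uxm
nlimy
mxw
tbjz
vrvgd
wbj
iot
wach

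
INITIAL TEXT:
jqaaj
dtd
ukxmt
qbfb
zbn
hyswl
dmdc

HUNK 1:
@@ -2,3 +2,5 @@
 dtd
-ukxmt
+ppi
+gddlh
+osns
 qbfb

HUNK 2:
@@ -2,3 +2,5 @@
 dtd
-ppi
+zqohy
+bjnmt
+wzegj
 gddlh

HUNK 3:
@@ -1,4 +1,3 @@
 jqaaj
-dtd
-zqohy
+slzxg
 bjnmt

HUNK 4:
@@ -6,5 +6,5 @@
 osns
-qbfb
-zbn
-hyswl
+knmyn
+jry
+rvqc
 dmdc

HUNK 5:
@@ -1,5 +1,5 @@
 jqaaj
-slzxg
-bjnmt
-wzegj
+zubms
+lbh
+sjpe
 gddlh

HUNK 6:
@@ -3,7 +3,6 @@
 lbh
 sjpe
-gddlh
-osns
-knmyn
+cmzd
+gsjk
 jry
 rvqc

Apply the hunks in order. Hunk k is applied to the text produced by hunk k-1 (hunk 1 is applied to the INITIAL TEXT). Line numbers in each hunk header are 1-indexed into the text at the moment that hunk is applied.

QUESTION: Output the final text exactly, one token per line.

Hunk 1: at line 2 remove [ukxmt] add [ppi,gddlh,osns] -> 9 lines: jqaaj dtd ppi gddlh osns qbfb zbn hyswl dmdc
Hunk 2: at line 2 remove [ppi] add [zqohy,bjnmt,wzegj] -> 11 lines: jqaaj dtd zqohy bjnmt wzegj gddlh osns qbfb zbn hyswl dmdc
Hunk 3: at line 1 remove [dtd,zqohy] add [slzxg] -> 10 lines: jqaaj slzxg bjnmt wzegj gddlh osns qbfb zbn hyswl dmdc
Hunk 4: at line 6 remove [qbfb,zbn,hyswl] add [knmyn,jry,rvqc] -> 10 lines: jqaaj slzxg bjnmt wzegj gddlh osns knmyn jry rvqc dmdc
Hunk 5: at line 1 remove [slzxg,bjnmt,wzegj] add [zubms,lbh,sjpe] -> 10 lines: jqaaj zubms lbh sjpe gddlh osns knmyn jry rvqc dmdc
Hunk 6: at line 3 remove [gddlh,osns,knmyn] add [cmzd,gsjk] -> 9 lines: jqaaj zubms lbh sjpe cmzd gsjk jry rvqc dmdc

Answer: jqaaj
zubms
lbh
sjpe
cmzd
gsjk
jry
rvqc
dmdc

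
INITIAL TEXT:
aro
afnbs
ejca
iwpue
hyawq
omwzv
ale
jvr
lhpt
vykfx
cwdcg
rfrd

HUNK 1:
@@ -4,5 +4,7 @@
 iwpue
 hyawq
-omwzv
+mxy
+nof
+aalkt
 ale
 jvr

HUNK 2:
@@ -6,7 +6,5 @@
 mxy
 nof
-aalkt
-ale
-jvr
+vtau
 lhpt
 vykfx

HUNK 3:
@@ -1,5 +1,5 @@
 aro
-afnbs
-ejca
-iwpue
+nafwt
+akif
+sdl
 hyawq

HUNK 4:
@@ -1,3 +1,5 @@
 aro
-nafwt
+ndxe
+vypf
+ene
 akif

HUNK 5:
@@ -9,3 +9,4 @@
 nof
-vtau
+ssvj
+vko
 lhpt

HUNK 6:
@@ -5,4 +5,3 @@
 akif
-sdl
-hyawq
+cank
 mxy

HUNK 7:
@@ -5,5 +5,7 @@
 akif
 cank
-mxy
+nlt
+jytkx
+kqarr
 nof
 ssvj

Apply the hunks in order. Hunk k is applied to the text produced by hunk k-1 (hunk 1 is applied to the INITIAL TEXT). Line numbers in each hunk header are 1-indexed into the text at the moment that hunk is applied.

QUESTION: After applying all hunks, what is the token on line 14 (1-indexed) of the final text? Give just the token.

Answer: vykfx

Derivation:
Hunk 1: at line 4 remove [omwzv] add [mxy,nof,aalkt] -> 14 lines: aro afnbs ejca iwpue hyawq mxy nof aalkt ale jvr lhpt vykfx cwdcg rfrd
Hunk 2: at line 6 remove [aalkt,ale,jvr] add [vtau] -> 12 lines: aro afnbs ejca iwpue hyawq mxy nof vtau lhpt vykfx cwdcg rfrd
Hunk 3: at line 1 remove [afnbs,ejca,iwpue] add [nafwt,akif,sdl] -> 12 lines: aro nafwt akif sdl hyawq mxy nof vtau lhpt vykfx cwdcg rfrd
Hunk 4: at line 1 remove [nafwt] add [ndxe,vypf,ene] -> 14 lines: aro ndxe vypf ene akif sdl hyawq mxy nof vtau lhpt vykfx cwdcg rfrd
Hunk 5: at line 9 remove [vtau] add [ssvj,vko] -> 15 lines: aro ndxe vypf ene akif sdl hyawq mxy nof ssvj vko lhpt vykfx cwdcg rfrd
Hunk 6: at line 5 remove [sdl,hyawq] add [cank] -> 14 lines: aro ndxe vypf ene akif cank mxy nof ssvj vko lhpt vykfx cwdcg rfrd
Hunk 7: at line 5 remove [mxy] add [nlt,jytkx,kqarr] -> 16 lines: aro ndxe vypf ene akif cank nlt jytkx kqarr nof ssvj vko lhpt vykfx cwdcg rfrd
Final line 14: vykfx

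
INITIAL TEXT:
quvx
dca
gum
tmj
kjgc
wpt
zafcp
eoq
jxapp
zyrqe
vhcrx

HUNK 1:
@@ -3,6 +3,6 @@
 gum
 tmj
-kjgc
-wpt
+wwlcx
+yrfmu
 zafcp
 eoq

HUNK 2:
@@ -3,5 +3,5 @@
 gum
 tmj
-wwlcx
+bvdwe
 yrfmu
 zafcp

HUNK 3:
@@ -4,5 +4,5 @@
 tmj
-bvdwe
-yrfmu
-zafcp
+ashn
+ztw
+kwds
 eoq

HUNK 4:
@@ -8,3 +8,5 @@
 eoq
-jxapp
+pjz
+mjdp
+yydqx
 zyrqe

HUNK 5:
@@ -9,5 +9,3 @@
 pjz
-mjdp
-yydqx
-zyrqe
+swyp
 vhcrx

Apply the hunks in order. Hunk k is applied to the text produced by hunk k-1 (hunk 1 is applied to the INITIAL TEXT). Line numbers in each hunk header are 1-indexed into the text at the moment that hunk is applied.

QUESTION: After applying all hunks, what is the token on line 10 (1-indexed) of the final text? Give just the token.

Answer: swyp

Derivation:
Hunk 1: at line 3 remove [kjgc,wpt] add [wwlcx,yrfmu] -> 11 lines: quvx dca gum tmj wwlcx yrfmu zafcp eoq jxapp zyrqe vhcrx
Hunk 2: at line 3 remove [wwlcx] add [bvdwe] -> 11 lines: quvx dca gum tmj bvdwe yrfmu zafcp eoq jxapp zyrqe vhcrx
Hunk 3: at line 4 remove [bvdwe,yrfmu,zafcp] add [ashn,ztw,kwds] -> 11 lines: quvx dca gum tmj ashn ztw kwds eoq jxapp zyrqe vhcrx
Hunk 4: at line 8 remove [jxapp] add [pjz,mjdp,yydqx] -> 13 lines: quvx dca gum tmj ashn ztw kwds eoq pjz mjdp yydqx zyrqe vhcrx
Hunk 5: at line 9 remove [mjdp,yydqx,zyrqe] add [swyp] -> 11 lines: quvx dca gum tmj ashn ztw kwds eoq pjz swyp vhcrx
Final line 10: swyp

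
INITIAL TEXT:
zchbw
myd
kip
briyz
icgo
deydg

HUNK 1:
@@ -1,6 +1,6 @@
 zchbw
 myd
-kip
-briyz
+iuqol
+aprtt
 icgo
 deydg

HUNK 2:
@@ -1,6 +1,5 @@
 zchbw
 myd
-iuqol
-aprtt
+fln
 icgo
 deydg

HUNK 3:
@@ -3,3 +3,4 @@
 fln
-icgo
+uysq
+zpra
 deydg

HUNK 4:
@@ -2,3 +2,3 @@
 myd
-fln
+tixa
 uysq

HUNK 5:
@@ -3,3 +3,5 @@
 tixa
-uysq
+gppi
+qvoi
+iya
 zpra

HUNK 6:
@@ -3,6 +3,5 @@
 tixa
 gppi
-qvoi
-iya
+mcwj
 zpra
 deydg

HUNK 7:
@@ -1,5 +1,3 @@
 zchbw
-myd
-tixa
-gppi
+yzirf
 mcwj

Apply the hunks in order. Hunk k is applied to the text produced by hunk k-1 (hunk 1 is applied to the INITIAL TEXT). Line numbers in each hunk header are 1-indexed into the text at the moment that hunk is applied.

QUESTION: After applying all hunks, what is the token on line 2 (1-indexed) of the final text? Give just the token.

Answer: yzirf

Derivation:
Hunk 1: at line 1 remove [kip,briyz] add [iuqol,aprtt] -> 6 lines: zchbw myd iuqol aprtt icgo deydg
Hunk 2: at line 1 remove [iuqol,aprtt] add [fln] -> 5 lines: zchbw myd fln icgo deydg
Hunk 3: at line 3 remove [icgo] add [uysq,zpra] -> 6 lines: zchbw myd fln uysq zpra deydg
Hunk 4: at line 2 remove [fln] add [tixa] -> 6 lines: zchbw myd tixa uysq zpra deydg
Hunk 5: at line 3 remove [uysq] add [gppi,qvoi,iya] -> 8 lines: zchbw myd tixa gppi qvoi iya zpra deydg
Hunk 6: at line 3 remove [qvoi,iya] add [mcwj] -> 7 lines: zchbw myd tixa gppi mcwj zpra deydg
Hunk 7: at line 1 remove [myd,tixa,gppi] add [yzirf] -> 5 lines: zchbw yzirf mcwj zpra deydg
Final line 2: yzirf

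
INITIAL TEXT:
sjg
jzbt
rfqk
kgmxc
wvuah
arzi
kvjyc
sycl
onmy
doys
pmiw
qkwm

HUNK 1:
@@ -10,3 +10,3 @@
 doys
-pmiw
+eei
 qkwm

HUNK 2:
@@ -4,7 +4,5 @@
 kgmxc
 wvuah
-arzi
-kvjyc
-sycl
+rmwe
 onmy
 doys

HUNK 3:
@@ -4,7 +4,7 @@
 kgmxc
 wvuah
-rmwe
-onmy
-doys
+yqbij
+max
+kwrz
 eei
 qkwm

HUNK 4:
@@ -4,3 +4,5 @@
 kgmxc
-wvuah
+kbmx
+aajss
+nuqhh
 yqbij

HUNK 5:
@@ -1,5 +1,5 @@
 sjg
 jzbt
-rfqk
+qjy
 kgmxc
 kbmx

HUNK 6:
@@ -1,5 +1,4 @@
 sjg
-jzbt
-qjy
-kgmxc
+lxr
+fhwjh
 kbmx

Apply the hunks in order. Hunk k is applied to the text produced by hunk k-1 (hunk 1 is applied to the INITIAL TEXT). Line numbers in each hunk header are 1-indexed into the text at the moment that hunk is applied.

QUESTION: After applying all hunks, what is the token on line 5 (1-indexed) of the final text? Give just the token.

Answer: aajss

Derivation:
Hunk 1: at line 10 remove [pmiw] add [eei] -> 12 lines: sjg jzbt rfqk kgmxc wvuah arzi kvjyc sycl onmy doys eei qkwm
Hunk 2: at line 4 remove [arzi,kvjyc,sycl] add [rmwe] -> 10 lines: sjg jzbt rfqk kgmxc wvuah rmwe onmy doys eei qkwm
Hunk 3: at line 4 remove [rmwe,onmy,doys] add [yqbij,max,kwrz] -> 10 lines: sjg jzbt rfqk kgmxc wvuah yqbij max kwrz eei qkwm
Hunk 4: at line 4 remove [wvuah] add [kbmx,aajss,nuqhh] -> 12 lines: sjg jzbt rfqk kgmxc kbmx aajss nuqhh yqbij max kwrz eei qkwm
Hunk 5: at line 1 remove [rfqk] add [qjy] -> 12 lines: sjg jzbt qjy kgmxc kbmx aajss nuqhh yqbij max kwrz eei qkwm
Hunk 6: at line 1 remove [jzbt,qjy,kgmxc] add [lxr,fhwjh] -> 11 lines: sjg lxr fhwjh kbmx aajss nuqhh yqbij max kwrz eei qkwm
Final line 5: aajss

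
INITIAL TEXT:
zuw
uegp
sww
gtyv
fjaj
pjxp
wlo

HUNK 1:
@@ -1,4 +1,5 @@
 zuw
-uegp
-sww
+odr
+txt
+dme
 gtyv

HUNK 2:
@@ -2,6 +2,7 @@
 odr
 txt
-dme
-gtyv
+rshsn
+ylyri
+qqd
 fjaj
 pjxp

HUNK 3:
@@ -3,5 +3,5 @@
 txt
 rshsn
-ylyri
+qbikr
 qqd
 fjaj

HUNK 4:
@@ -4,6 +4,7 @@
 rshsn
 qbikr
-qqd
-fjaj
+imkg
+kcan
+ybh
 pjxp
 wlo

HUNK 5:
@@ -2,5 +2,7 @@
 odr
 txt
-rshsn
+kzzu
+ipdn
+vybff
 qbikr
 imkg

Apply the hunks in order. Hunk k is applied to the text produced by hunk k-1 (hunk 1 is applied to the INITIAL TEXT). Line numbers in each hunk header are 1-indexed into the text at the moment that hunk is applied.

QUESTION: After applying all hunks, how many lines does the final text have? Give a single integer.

Answer: 12

Derivation:
Hunk 1: at line 1 remove [uegp,sww] add [odr,txt,dme] -> 8 lines: zuw odr txt dme gtyv fjaj pjxp wlo
Hunk 2: at line 2 remove [dme,gtyv] add [rshsn,ylyri,qqd] -> 9 lines: zuw odr txt rshsn ylyri qqd fjaj pjxp wlo
Hunk 3: at line 3 remove [ylyri] add [qbikr] -> 9 lines: zuw odr txt rshsn qbikr qqd fjaj pjxp wlo
Hunk 4: at line 4 remove [qqd,fjaj] add [imkg,kcan,ybh] -> 10 lines: zuw odr txt rshsn qbikr imkg kcan ybh pjxp wlo
Hunk 5: at line 2 remove [rshsn] add [kzzu,ipdn,vybff] -> 12 lines: zuw odr txt kzzu ipdn vybff qbikr imkg kcan ybh pjxp wlo
Final line count: 12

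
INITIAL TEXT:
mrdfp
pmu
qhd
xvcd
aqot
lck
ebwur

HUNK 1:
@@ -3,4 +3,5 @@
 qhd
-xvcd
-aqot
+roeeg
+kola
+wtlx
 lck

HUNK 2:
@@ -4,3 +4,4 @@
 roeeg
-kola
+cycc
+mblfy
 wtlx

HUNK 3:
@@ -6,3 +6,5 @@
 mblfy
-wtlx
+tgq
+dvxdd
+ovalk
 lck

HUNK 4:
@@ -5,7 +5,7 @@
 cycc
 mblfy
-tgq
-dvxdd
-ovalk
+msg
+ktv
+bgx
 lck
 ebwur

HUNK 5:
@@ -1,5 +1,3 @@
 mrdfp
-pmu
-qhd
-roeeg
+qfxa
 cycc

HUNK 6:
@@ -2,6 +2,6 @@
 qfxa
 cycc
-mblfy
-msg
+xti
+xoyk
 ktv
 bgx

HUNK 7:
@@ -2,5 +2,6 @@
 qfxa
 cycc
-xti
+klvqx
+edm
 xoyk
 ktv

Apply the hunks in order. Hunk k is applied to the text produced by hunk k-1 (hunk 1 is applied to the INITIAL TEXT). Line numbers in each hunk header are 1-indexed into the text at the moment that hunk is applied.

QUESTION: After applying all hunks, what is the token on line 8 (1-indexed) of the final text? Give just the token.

Answer: bgx

Derivation:
Hunk 1: at line 3 remove [xvcd,aqot] add [roeeg,kola,wtlx] -> 8 lines: mrdfp pmu qhd roeeg kola wtlx lck ebwur
Hunk 2: at line 4 remove [kola] add [cycc,mblfy] -> 9 lines: mrdfp pmu qhd roeeg cycc mblfy wtlx lck ebwur
Hunk 3: at line 6 remove [wtlx] add [tgq,dvxdd,ovalk] -> 11 lines: mrdfp pmu qhd roeeg cycc mblfy tgq dvxdd ovalk lck ebwur
Hunk 4: at line 5 remove [tgq,dvxdd,ovalk] add [msg,ktv,bgx] -> 11 lines: mrdfp pmu qhd roeeg cycc mblfy msg ktv bgx lck ebwur
Hunk 5: at line 1 remove [pmu,qhd,roeeg] add [qfxa] -> 9 lines: mrdfp qfxa cycc mblfy msg ktv bgx lck ebwur
Hunk 6: at line 2 remove [mblfy,msg] add [xti,xoyk] -> 9 lines: mrdfp qfxa cycc xti xoyk ktv bgx lck ebwur
Hunk 7: at line 2 remove [xti] add [klvqx,edm] -> 10 lines: mrdfp qfxa cycc klvqx edm xoyk ktv bgx lck ebwur
Final line 8: bgx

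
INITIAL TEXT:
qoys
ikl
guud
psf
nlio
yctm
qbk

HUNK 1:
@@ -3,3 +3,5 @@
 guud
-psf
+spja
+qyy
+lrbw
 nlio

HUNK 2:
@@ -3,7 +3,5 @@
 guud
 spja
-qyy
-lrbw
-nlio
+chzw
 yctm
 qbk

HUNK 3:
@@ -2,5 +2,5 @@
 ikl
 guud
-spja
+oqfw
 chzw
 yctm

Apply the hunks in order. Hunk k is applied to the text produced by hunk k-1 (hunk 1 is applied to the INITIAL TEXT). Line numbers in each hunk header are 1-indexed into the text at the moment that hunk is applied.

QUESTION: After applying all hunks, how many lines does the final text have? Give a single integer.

Answer: 7

Derivation:
Hunk 1: at line 3 remove [psf] add [spja,qyy,lrbw] -> 9 lines: qoys ikl guud spja qyy lrbw nlio yctm qbk
Hunk 2: at line 3 remove [qyy,lrbw,nlio] add [chzw] -> 7 lines: qoys ikl guud spja chzw yctm qbk
Hunk 3: at line 2 remove [spja] add [oqfw] -> 7 lines: qoys ikl guud oqfw chzw yctm qbk
Final line count: 7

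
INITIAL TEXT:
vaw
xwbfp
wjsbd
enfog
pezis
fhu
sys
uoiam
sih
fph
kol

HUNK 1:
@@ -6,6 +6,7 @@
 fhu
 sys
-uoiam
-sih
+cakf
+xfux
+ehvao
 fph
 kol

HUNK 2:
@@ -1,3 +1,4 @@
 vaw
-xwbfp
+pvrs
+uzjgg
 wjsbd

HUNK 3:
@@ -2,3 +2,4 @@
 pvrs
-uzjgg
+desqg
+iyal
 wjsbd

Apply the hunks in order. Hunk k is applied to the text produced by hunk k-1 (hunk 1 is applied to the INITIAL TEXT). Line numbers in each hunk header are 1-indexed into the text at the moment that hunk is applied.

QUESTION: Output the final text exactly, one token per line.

Hunk 1: at line 6 remove [uoiam,sih] add [cakf,xfux,ehvao] -> 12 lines: vaw xwbfp wjsbd enfog pezis fhu sys cakf xfux ehvao fph kol
Hunk 2: at line 1 remove [xwbfp] add [pvrs,uzjgg] -> 13 lines: vaw pvrs uzjgg wjsbd enfog pezis fhu sys cakf xfux ehvao fph kol
Hunk 3: at line 2 remove [uzjgg] add [desqg,iyal] -> 14 lines: vaw pvrs desqg iyal wjsbd enfog pezis fhu sys cakf xfux ehvao fph kol

Answer: vaw
pvrs
desqg
iyal
wjsbd
enfog
pezis
fhu
sys
cakf
xfux
ehvao
fph
kol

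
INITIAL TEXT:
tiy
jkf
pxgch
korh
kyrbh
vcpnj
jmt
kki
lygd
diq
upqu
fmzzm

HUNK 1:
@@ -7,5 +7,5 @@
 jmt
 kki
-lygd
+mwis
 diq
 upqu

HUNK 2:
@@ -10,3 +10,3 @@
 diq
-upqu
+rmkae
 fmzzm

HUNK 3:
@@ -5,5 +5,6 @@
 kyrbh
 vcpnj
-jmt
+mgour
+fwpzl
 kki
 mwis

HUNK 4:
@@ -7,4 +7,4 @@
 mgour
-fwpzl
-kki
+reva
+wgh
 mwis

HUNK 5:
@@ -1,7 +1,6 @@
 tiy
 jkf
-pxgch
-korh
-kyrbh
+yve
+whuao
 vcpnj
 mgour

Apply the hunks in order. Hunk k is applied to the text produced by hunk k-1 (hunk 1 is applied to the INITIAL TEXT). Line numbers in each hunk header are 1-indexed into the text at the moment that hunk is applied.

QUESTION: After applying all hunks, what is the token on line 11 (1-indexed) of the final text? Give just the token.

Hunk 1: at line 7 remove [lygd] add [mwis] -> 12 lines: tiy jkf pxgch korh kyrbh vcpnj jmt kki mwis diq upqu fmzzm
Hunk 2: at line 10 remove [upqu] add [rmkae] -> 12 lines: tiy jkf pxgch korh kyrbh vcpnj jmt kki mwis diq rmkae fmzzm
Hunk 3: at line 5 remove [jmt] add [mgour,fwpzl] -> 13 lines: tiy jkf pxgch korh kyrbh vcpnj mgour fwpzl kki mwis diq rmkae fmzzm
Hunk 4: at line 7 remove [fwpzl,kki] add [reva,wgh] -> 13 lines: tiy jkf pxgch korh kyrbh vcpnj mgour reva wgh mwis diq rmkae fmzzm
Hunk 5: at line 1 remove [pxgch,korh,kyrbh] add [yve,whuao] -> 12 lines: tiy jkf yve whuao vcpnj mgour reva wgh mwis diq rmkae fmzzm
Final line 11: rmkae

Answer: rmkae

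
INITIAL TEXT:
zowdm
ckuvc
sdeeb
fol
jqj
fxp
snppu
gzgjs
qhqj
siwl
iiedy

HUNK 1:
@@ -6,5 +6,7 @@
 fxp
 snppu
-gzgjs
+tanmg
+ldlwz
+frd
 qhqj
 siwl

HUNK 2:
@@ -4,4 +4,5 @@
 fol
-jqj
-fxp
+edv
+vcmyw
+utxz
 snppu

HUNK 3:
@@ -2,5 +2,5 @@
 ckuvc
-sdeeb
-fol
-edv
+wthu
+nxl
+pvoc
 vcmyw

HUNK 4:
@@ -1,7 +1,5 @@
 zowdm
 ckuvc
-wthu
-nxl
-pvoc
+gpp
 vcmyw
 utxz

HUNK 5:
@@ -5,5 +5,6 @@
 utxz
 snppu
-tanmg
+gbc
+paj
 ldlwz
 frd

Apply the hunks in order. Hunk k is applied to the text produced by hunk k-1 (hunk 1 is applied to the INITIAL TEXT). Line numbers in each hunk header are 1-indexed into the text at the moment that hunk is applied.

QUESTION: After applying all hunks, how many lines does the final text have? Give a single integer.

Answer: 13

Derivation:
Hunk 1: at line 6 remove [gzgjs] add [tanmg,ldlwz,frd] -> 13 lines: zowdm ckuvc sdeeb fol jqj fxp snppu tanmg ldlwz frd qhqj siwl iiedy
Hunk 2: at line 4 remove [jqj,fxp] add [edv,vcmyw,utxz] -> 14 lines: zowdm ckuvc sdeeb fol edv vcmyw utxz snppu tanmg ldlwz frd qhqj siwl iiedy
Hunk 3: at line 2 remove [sdeeb,fol,edv] add [wthu,nxl,pvoc] -> 14 lines: zowdm ckuvc wthu nxl pvoc vcmyw utxz snppu tanmg ldlwz frd qhqj siwl iiedy
Hunk 4: at line 1 remove [wthu,nxl,pvoc] add [gpp] -> 12 lines: zowdm ckuvc gpp vcmyw utxz snppu tanmg ldlwz frd qhqj siwl iiedy
Hunk 5: at line 5 remove [tanmg] add [gbc,paj] -> 13 lines: zowdm ckuvc gpp vcmyw utxz snppu gbc paj ldlwz frd qhqj siwl iiedy
Final line count: 13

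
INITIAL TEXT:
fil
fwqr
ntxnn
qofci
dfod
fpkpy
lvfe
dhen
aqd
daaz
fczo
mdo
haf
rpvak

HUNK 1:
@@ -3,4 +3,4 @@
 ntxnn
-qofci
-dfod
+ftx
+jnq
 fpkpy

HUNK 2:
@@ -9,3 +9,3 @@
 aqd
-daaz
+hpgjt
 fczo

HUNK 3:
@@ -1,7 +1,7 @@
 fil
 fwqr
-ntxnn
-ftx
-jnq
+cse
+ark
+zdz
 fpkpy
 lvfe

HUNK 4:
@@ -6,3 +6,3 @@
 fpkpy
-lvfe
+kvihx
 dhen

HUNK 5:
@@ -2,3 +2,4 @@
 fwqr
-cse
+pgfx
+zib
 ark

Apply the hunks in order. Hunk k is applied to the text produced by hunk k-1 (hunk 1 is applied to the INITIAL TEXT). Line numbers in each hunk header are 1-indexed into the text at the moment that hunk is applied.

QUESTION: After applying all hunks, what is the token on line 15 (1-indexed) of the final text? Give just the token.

Answer: rpvak

Derivation:
Hunk 1: at line 3 remove [qofci,dfod] add [ftx,jnq] -> 14 lines: fil fwqr ntxnn ftx jnq fpkpy lvfe dhen aqd daaz fczo mdo haf rpvak
Hunk 2: at line 9 remove [daaz] add [hpgjt] -> 14 lines: fil fwqr ntxnn ftx jnq fpkpy lvfe dhen aqd hpgjt fczo mdo haf rpvak
Hunk 3: at line 1 remove [ntxnn,ftx,jnq] add [cse,ark,zdz] -> 14 lines: fil fwqr cse ark zdz fpkpy lvfe dhen aqd hpgjt fczo mdo haf rpvak
Hunk 4: at line 6 remove [lvfe] add [kvihx] -> 14 lines: fil fwqr cse ark zdz fpkpy kvihx dhen aqd hpgjt fczo mdo haf rpvak
Hunk 5: at line 2 remove [cse] add [pgfx,zib] -> 15 lines: fil fwqr pgfx zib ark zdz fpkpy kvihx dhen aqd hpgjt fczo mdo haf rpvak
Final line 15: rpvak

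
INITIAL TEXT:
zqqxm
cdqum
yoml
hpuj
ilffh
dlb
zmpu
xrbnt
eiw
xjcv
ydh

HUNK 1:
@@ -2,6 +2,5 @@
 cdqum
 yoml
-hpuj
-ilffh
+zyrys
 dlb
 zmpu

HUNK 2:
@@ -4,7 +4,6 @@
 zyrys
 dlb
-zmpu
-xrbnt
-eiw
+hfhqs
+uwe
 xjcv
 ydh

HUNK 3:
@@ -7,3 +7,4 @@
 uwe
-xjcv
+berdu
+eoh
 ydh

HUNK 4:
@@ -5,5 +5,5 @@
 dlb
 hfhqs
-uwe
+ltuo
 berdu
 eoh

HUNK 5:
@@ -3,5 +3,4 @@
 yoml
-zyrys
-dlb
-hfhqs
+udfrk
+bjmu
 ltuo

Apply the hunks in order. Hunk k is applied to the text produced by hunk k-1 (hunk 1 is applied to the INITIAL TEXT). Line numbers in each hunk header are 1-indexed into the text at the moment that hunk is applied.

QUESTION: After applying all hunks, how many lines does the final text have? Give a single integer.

Hunk 1: at line 2 remove [hpuj,ilffh] add [zyrys] -> 10 lines: zqqxm cdqum yoml zyrys dlb zmpu xrbnt eiw xjcv ydh
Hunk 2: at line 4 remove [zmpu,xrbnt,eiw] add [hfhqs,uwe] -> 9 lines: zqqxm cdqum yoml zyrys dlb hfhqs uwe xjcv ydh
Hunk 3: at line 7 remove [xjcv] add [berdu,eoh] -> 10 lines: zqqxm cdqum yoml zyrys dlb hfhqs uwe berdu eoh ydh
Hunk 4: at line 5 remove [uwe] add [ltuo] -> 10 lines: zqqxm cdqum yoml zyrys dlb hfhqs ltuo berdu eoh ydh
Hunk 5: at line 3 remove [zyrys,dlb,hfhqs] add [udfrk,bjmu] -> 9 lines: zqqxm cdqum yoml udfrk bjmu ltuo berdu eoh ydh
Final line count: 9

Answer: 9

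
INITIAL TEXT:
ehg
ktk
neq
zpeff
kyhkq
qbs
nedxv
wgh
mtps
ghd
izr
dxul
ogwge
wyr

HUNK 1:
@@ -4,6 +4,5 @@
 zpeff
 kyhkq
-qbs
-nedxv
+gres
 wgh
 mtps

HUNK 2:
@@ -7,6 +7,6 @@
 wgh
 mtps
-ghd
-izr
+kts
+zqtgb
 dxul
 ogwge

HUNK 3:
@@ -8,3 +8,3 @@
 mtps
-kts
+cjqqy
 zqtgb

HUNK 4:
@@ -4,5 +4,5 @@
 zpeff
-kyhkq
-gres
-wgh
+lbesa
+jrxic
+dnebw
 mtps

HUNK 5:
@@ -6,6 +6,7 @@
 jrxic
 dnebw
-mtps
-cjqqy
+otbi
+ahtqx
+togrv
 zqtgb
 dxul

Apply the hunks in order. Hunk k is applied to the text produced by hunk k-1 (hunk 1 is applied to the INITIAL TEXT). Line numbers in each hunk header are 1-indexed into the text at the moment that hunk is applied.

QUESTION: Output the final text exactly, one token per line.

Hunk 1: at line 4 remove [qbs,nedxv] add [gres] -> 13 lines: ehg ktk neq zpeff kyhkq gres wgh mtps ghd izr dxul ogwge wyr
Hunk 2: at line 7 remove [ghd,izr] add [kts,zqtgb] -> 13 lines: ehg ktk neq zpeff kyhkq gres wgh mtps kts zqtgb dxul ogwge wyr
Hunk 3: at line 8 remove [kts] add [cjqqy] -> 13 lines: ehg ktk neq zpeff kyhkq gres wgh mtps cjqqy zqtgb dxul ogwge wyr
Hunk 4: at line 4 remove [kyhkq,gres,wgh] add [lbesa,jrxic,dnebw] -> 13 lines: ehg ktk neq zpeff lbesa jrxic dnebw mtps cjqqy zqtgb dxul ogwge wyr
Hunk 5: at line 6 remove [mtps,cjqqy] add [otbi,ahtqx,togrv] -> 14 lines: ehg ktk neq zpeff lbesa jrxic dnebw otbi ahtqx togrv zqtgb dxul ogwge wyr

Answer: ehg
ktk
neq
zpeff
lbesa
jrxic
dnebw
otbi
ahtqx
togrv
zqtgb
dxul
ogwge
wyr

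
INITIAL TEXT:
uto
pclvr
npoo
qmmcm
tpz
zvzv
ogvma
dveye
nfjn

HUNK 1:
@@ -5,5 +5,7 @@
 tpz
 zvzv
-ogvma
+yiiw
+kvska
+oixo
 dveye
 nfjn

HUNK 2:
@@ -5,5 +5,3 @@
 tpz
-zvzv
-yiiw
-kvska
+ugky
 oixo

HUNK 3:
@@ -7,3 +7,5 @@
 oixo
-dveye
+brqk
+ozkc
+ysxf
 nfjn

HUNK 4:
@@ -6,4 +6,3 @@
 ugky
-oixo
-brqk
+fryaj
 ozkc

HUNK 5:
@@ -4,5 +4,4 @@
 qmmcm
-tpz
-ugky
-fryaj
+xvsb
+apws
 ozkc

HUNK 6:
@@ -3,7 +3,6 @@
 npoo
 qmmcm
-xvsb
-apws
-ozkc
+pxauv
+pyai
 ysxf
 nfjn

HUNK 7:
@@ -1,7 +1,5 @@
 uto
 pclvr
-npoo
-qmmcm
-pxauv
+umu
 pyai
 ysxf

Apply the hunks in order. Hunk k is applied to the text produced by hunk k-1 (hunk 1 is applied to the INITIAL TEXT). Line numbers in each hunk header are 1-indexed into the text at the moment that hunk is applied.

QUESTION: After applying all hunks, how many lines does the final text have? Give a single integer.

Answer: 6

Derivation:
Hunk 1: at line 5 remove [ogvma] add [yiiw,kvska,oixo] -> 11 lines: uto pclvr npoo qmmcm tpz zvzv yiiw kvska oixo dveye nfjn
Hunk 2: at line 5 remove [zvzv,yiiw,kvska] add [ugky] -> 9 lines: uto pclvr npoo qmmcm tpz ugky oixo dveye nfjn
Hunk 3: at line 7 remove [dveye] add [brqk,ozkc,ysxf] -> 11 lines: uto pclvr npoo qmmcm tpz ugky oixo brqk ozkc ysxf nfjn
Hunk 4: at line 6 remove [oixo,brqk] add [fryaj] -> 10 lines: uto pclvr npoo qmmcm tpz ugky fryaj ozkc ysxf nfjn
Hunk 5: at line 4 remove [tpz,ugky,fryaj] add [xvsb,apws] -> 9 lines: uto pclvr npoo qmmcm xvsb apws ozkc ysxf nfjn
Hunk 6: at line 3 remove [xvsb,apws,ozkc] add [pxauv,pyai] -> 8 lines: uto pclvr npoo qmmcm pxauv pyai ysxf nfjn
Hunk 7: at line 1 remove [npoo,qmmcm,pxauv] add [umu] -> 6 lines: uto pclvr umu pyai ysxf nfjn
Final line count: 6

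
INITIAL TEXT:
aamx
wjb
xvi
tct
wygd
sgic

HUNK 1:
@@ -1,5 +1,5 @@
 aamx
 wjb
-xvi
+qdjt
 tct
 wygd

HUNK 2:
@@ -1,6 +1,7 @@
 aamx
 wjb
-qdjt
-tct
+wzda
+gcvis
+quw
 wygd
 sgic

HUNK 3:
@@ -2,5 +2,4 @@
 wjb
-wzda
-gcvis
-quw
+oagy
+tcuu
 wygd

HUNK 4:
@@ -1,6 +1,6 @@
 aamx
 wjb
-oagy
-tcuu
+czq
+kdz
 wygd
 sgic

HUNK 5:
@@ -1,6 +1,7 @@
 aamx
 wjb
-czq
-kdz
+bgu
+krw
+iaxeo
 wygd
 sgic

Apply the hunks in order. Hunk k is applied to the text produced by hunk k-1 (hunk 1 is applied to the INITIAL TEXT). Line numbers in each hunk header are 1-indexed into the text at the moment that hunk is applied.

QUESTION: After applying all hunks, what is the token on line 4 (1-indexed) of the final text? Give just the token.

Hunk 1: at line 1 remove [xvi] add [qdjt] -> 6 lines: aamx wjb qdjt tct wygd sgic
Hunk 2: at line 1 remove [qdjt,tct] add [wzda,gcvis,quw] -> 7 lines: aamx wjb wzda gcvis quw wygd sgic
Hunk 3: at line 2 remove [wzda,gcvis,quw] add [oagy,tcuu] -> 6 lines: aamx wjb oagy tcuu wygd sgic
Hunk 4: at line 1 remove [oagy,tcuu] add [czq,kdz] -> 6 lines: aamx wjb czq kdz wygd sgic
Hunk 5: at line 1 remove [czq,kdz] add [bgu,krw,iaxeo] -> 7 lines: aamx wjb bgu krw iaxeo wygd sgic
Final line 4: krw

Answer: krw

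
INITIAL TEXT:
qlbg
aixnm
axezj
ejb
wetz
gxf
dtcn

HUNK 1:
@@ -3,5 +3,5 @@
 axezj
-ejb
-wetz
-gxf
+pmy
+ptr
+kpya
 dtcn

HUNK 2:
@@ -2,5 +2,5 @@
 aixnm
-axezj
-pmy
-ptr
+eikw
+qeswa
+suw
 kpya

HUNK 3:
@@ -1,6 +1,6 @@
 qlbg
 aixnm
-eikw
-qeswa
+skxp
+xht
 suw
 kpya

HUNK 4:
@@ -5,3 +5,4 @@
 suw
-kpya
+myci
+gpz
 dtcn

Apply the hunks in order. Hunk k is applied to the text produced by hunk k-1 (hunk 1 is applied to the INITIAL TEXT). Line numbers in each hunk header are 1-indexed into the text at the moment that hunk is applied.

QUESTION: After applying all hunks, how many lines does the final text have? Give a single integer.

Hunk 1: at line 3 remove [ejb,wetz,gxf] add [pmy,ptr,kpya] -> 7 lines: qlbg aixnm axezj pmy ptr kpya dtcn
Hunk 2: at line 2 remove [axezj,pmy,ptr] add [eikw,qeswa,suw] -> 7 lines: qlbg aixnm eikw qeswa suw kpya dtcn
Hunk 3: at line 1 remove [eikw,qeswa] add [skxp,xht] -> 7 lines: qlbg aixnm skxp xht suw kpya dtcn
Hunk 4: at line 5 remove [kpya] add [myci,gpz] -> 8 lines: qlbg aixnm skxp xht suw myci gpz dtcn
Final line count: 8

Answer: 8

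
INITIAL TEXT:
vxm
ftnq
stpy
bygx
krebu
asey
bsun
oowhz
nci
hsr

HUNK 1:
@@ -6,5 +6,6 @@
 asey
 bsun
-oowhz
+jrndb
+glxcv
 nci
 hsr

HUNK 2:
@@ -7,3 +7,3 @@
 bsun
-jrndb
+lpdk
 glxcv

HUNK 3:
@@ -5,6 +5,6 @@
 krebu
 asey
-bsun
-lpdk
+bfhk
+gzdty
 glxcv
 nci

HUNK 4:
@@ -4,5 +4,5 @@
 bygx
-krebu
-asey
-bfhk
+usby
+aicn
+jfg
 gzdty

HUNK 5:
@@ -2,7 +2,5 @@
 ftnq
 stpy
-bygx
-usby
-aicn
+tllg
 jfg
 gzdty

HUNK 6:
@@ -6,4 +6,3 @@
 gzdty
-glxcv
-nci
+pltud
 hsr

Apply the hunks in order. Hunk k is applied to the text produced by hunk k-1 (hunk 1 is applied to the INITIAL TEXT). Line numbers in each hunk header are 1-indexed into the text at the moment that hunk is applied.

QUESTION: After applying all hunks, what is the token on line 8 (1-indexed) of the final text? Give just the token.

Hunk 1: at line 6 remove [oowhz] add [jrndb,glxcv] -> 11 lines: vxm ftnq stpy bygx krebu asey bsun jrndb glxcv nci hsr
Hunk 2: at line 7 remove [jrndb] add [lpdk] -> 11 lines: vxm ftnq stpy bygx krebu asey bsun lpdk glxcv nci hsr
Hunk 3: at line 5 remove [bsun,lpdk] add [bfhk,gzdty] -> 11 lines: vxm ftnq stpy bygx krebu asey bfhk gzdty glxcv nci hsr
Hunk 4: at line 4 remove [krebu,asey,bfhk] add [usby,aicn,jfg] -> 11 lines: vxm ftnq stpy bygx usby aicn jfg gzdty glxcv nci hsr
Hunk 5: at line 2 remove [bygx,usby,aicn] add [tllg] -> 9 lines: vxm ftnq stpy tllg jfg gzdty glxcv nci hsr
Hunk 6: at line 6 remove [glxcv,nci] add [pltud] -> 8 lines: vxm ftnq stpy tllg jfg gzdty pltud hsr
Final line 8: hsr

Answer: hsr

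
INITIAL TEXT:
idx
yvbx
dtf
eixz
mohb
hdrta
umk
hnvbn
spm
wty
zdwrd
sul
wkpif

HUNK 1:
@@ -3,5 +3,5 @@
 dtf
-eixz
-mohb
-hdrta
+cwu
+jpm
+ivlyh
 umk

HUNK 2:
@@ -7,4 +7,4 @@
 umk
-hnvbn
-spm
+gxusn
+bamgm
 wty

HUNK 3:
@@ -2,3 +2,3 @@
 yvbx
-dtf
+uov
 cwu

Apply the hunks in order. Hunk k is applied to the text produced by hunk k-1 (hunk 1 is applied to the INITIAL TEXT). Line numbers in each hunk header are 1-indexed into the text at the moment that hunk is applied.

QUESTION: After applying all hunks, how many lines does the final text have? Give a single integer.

Hunk 1: at line 3 remove [eixz,mohb,hdrta] add [cwu,jpm,ivlyh] -> 13 lines: idx yvbx dtf cwu jpm ivlyh umk hnvbn spm wty zdwrd sul wkpif
Hunk 2: at line 7 remove [hnvbn,spm] add [gxusn,bamgm] -> 13 lines: idx yvbx dtf cwu jpm ivlyh umk gxusn bamgm wty zdwrd sul wkpif
Hunk 3: at line 2 remove [dtf] add [uov] -> 13 lines: idx yvbx uov cwu jpm ivlyh umk gxusn bamgm wty zdwrd sul wkpif
Final line count: 13

Answer: 13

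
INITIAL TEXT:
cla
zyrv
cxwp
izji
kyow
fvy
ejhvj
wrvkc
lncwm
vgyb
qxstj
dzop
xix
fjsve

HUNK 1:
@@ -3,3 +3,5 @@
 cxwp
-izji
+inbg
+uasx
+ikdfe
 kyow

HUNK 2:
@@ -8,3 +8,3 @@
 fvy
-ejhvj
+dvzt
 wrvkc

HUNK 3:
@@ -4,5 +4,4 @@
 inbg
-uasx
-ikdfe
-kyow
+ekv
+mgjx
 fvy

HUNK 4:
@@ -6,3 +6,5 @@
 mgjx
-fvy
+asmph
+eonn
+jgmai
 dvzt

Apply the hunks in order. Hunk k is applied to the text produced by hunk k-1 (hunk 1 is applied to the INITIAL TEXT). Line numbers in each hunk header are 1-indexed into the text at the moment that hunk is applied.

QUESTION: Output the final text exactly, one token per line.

Hunk 1: at line 3 remove [izji] add [inbg,uasx,ikdfe] -> 16 lines: cla zyrv cxwp inbg uasx ikdfe kyow fvy ejhvj wrvkc lncwm vgyb qxstj dzop xix fjsve
Hunk 2: at line 8 remove [ejhvj] add [dvzt] -> 16 lines: cla zyrv cxwp inbg uasx ikdfe kyow fvy dvzt wrvkc lncwm vgyb qxstj dzop xix fjsve
Hunk 3: at line 4 remove [uasx,ikdfe,kyow] add [ekv,mgjx] -> 15 lines: cla zyrv cxwp inbg ekv mgjx fvy dvzt wrvkc lncwm vgyb qxstj dzop xix fjsve
Hunk 4: at line 6 remove [fvy] add [asmph,eonn,jgmai] -> 17 lines: cla zyrv cxwp inbg ekv mgjx asmph eonn jgmai dvzt wrvkc lncwm vgyb qxstj dzop xix fjsve

Answer: cla
zyrv
cxwp
inbg
ekv
mgjx
asmph
eonn
jgmai
dvzt
wrvkc
lncwm
vgyb
qxstj
dzop
xix
fjsve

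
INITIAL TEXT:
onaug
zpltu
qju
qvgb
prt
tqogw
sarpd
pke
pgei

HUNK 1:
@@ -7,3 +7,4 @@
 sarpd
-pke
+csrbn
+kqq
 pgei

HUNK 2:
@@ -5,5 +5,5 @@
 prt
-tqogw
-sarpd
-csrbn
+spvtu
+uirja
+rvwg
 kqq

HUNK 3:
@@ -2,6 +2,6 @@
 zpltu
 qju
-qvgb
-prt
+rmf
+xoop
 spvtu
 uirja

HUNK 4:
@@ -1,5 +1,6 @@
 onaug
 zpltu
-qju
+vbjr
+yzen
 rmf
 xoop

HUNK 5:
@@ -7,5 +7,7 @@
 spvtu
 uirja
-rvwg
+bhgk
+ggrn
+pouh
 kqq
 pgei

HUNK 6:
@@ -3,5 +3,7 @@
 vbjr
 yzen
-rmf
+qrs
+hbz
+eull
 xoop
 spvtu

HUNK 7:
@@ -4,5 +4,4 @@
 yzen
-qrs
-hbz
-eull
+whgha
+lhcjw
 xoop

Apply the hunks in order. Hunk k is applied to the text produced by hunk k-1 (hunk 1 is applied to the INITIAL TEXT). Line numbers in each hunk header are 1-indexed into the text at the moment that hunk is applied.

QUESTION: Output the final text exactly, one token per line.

Answer: onaug
zpltu
vbjr
yzen
whgha
lhcjw
xoop
spvtu
uirja
bhgk
ggrn
pouh
kqq
pgei

Derivation:
Hunk 1: at line 7 remove [pke] add [csrbn,kqq] -> 10 lines: onaug zpltu qju qvgb prt tqogw sarpd csrbn kqq pgei
Hunk 2: at line 5 remove [tqogw,sarpd,csrbn] add [spvtu,uirja,rvwg] -> 10 lines: onaug zpltu qju qvgb prt spvtu uirja rvwg kqq pgei
Hunk 3: at line 2 remove [qvgb,prt] add [rmf,xoop] -> 10 lines: onaug zpltu qju rmf xoop spvtu uirja rvwg kqq pgei
Hunk 4: at line 1 remove [qju] add [vbjr,yzen] -> 11 lines: onaug zpltu vbjr yzen rmf xoop spvtu uirja rvwg kqq pgei
Hunk 5: at line 7 remove [rvwg] add [bhgk,ggrn,pouh] -> 13 lines: onaug zpltu vbjr yzen rmf xoop spvtu uirja bhgk ggrn pouh kqq pgei
Hunk 6: at line 3 remove [rmf] add [qrs,hbz,eull] -> 15 lines: onaug zpltu vbjr yzen qrs hbz eull xoop spvtu uirja bhgk ggrn pouh kqq pgei
Hunk 7: at line 4 remove [qrs,hbz,eull] add [whgha,lhcjw] -> 14 lines: onaug zpltu vbjr yzen whgha lhcjw xoop spvtu uirja bhgk ggrn pouh kqq pgei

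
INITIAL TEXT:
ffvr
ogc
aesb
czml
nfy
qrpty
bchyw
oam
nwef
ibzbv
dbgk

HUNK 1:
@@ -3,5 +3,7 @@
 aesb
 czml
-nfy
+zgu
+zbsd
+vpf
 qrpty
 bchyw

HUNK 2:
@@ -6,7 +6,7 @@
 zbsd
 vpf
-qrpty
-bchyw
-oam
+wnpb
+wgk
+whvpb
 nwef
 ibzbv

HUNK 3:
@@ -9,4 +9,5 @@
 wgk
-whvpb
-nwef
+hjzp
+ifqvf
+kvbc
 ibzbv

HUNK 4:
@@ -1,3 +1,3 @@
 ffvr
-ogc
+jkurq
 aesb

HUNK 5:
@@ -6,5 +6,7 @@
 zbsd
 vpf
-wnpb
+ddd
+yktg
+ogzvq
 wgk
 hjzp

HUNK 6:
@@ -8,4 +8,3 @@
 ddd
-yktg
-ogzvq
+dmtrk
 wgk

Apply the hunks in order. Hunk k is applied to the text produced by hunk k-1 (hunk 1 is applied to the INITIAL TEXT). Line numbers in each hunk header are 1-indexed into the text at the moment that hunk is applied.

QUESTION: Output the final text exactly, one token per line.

Answer: ffvr
jkurq
aesb
czml
zgu
zbsd
vpf
ddd
dmtrk
wgk
hjzp
ifqvf
kvbc
ibzbv
dbgk

Derivation:
Hunk 1: at line 3 remove [nfy] add [zgu,zbsd,vpf] -> 13 lines: ffvr ogc aesb czml zgu zbsd vpf qrpty bchyw oam nwef ibzbv dbgk
Hunk 2: at line 6 remove [qrpty,bchyw,oam] add [wnpb,wgk,whvpb] -> 13 lines: ffvr ogc aesb czml zgu zbsd vpf wnpb wgk whvpb nwef ibzbv dbgk
Hunk 3: at line 9 remove [whvpb,nwef] add [hjzp,ifqvf,kvbc] -> 14 lines: ffvr ogc aesb czml zgu zbsd vpf wnpb wgk hjzp ifqvf kvbc ibzbv dbgk
Hunk 4: at line 1 remove [ogc] add [jkurq] -> 14 lines: ffvr jkurq aesb czml zgu zbsd vpf wnpb wgk hjzp ifqvf kvbc ibzbv dbgk
Hunk 5: at line 6 remove [wnpb] add [ddd,yktg,ogzvq] -> 16 lines: ffvr jkurq aesb czml zgu zbsd vpf ddd yktg ogzvq wgk hjzp ifqvf kvbc ibzbv dbgk
Hunk 6: at line 8 remove [yktg,ogzvq] add [dmtrk] -> 15 lines: ffvr jkurq aesb czml zgu zbsd vpf ddd dmtrk wgk hjzp ifqvf kvbc ibzbv dbgk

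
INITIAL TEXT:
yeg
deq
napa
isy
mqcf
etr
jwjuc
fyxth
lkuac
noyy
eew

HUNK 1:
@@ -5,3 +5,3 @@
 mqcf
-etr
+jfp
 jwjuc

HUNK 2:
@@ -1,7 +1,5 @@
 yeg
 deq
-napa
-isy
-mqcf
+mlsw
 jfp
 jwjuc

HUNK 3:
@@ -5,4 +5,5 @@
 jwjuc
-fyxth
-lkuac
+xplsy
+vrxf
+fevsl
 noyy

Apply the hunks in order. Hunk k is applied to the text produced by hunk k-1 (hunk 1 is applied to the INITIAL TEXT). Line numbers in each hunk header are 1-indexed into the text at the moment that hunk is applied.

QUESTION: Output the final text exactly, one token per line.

Answer: yeg
deq
mlsw
jfp
jwjuc
xplsy
vrxf
fevsl
noyy
eew

Derivation:
Hunk 1: at line 5 remove [etr] add [jfp] -> 11 lines: yeg deq napa isy mqcf jfp jwjuc fyxth lkuac noyy eew
Hunk 2: at line 1 remove [napa,isy,mqcf] add [mlsw] -> 9 lines: yeg deq mlsw jfp jwjuc fyxth lkuac noyy eew
Hunk 3: at line 5 remove [fyxth,lkuac] add [xplsy,vrxf,fevsl] -> 10 lines: yeg deq mlsw jfp jwjuc xplsy vrxf fevsl noyy eew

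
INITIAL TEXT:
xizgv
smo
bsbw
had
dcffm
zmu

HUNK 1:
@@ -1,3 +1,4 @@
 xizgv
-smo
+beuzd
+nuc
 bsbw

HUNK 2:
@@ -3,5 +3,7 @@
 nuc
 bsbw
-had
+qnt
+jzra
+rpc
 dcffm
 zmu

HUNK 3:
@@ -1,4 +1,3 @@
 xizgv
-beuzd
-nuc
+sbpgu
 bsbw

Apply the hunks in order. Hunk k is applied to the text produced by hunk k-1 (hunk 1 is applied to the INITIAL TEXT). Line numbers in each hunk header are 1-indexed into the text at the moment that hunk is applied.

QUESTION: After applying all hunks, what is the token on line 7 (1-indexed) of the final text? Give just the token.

Answer: dcffm

Derivation:
Hunk 1: at line 1 remove [smo] add [beuzd,nuc] -> 7 lines: xizgv beuzd nuc bsbw had dcffm zmu
Hunk 2: at line 3 remove [had] add [qnt,jzra,rpc] -> 9 lines: xizgv beuzd nuc bsbw qnt jzra rpc dcffm zmu
Hunk 3: at line 1 remove [beuzd,nuc] add [sbpgu] -> 8 lines: xizgv sbpgu bsbw qnt jzra rpc dcffm zmu
Final line 7: dcffm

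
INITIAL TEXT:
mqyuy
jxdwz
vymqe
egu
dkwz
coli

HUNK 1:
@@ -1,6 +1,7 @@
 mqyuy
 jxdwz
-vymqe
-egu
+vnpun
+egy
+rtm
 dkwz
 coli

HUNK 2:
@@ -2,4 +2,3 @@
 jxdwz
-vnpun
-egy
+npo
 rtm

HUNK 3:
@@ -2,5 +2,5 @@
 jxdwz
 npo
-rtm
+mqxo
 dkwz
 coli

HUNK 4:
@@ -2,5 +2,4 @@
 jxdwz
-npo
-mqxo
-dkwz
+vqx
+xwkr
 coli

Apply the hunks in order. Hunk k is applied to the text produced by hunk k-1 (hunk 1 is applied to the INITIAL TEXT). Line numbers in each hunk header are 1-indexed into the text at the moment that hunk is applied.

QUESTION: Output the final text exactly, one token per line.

Hunk 1: at line 1 remove [vymqe,egu] add [vnpun,egy,rtm] -> 7 lines: mqyuy jxdwz vnpun egy rtm dkwz coli
Hunk 2: at line 2 remove [vnpun,egy] add [npo] -> 6 lines: mqyuy jxdwz npo rtm dkwz coli
Hunk 3: at line 2 remove [rtm] add [mqxo] -> 6 lines: mqyuy jxdwz npo mqxo dkwz coli
Hunk 4: at line 2 remove [npo,mqxo,dkwz] add [vqx,xwkr] -> 5 lines: mqyuy jxdwz vqx xwkr coli

Answer: mqyuy
jxdwz
vqx
xwkr
coli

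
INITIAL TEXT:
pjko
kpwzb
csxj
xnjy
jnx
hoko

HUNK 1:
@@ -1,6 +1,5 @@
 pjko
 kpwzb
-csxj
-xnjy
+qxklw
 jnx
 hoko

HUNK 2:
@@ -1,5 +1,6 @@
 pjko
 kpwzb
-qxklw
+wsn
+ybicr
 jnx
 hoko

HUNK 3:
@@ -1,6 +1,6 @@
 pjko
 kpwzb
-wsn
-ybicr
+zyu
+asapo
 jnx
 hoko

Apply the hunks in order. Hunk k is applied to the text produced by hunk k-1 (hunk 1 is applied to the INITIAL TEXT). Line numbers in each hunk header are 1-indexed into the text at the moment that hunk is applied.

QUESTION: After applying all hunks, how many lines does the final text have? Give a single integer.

Hunk 1: at line 1 remove [csxj,xnjy] add [qxklw] -> 5 lines: pjko kpwzb qxklw jnx hoko
Hunk 2: at line 1 remove [qxklw] add [wsn,ybicr] -> 6 lines: pjko kpwzb wsn ybicr jnx hoko
Hunk 3: at line 1 remove [wsn,ybicr] add [zyu,asapo] -> 6 lines: pjko kpwzb zyu asapo jnx hoko
Final line count: 6

Answer: 6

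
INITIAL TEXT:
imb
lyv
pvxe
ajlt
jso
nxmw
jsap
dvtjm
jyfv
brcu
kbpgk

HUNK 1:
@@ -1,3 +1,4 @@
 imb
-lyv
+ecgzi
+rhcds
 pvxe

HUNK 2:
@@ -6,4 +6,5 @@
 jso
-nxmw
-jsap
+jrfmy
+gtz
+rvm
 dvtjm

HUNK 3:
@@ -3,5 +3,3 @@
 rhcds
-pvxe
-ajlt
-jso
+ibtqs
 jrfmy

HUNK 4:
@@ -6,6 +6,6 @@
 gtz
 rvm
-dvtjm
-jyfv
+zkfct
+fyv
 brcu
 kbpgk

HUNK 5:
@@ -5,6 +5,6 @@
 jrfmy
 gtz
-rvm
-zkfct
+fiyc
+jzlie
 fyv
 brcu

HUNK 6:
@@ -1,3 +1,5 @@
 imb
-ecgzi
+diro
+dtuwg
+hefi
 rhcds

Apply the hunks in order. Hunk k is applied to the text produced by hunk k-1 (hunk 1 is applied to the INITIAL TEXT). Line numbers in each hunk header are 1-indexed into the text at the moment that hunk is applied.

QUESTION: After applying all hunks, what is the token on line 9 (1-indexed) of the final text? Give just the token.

Answer: fiyc

Derivation:
Hunk 1: at line 1 remove [lyv] add [ecgzi,rhcds] -> 12 lines: imb ecgzi rhcds pvxe ajlt jso nxmw jsap dvtjm jyfv brcu kbpgk
Hunk 2: at line 6 remove [nxmw,jsap] add [jrfmy,gtz,rvm] -> 13 lines: imb ecgzi rhcds pvxe ajlt jso jrfmy gtz rvm dvtjm jyfv brcu kbpgk
Hunk 3: at line 3 remove [pvxe,ajlt,jso] add [ibtqs] -> 11 lines: imb ecgzi rhcds ibtqs jrfmy gtz rvm dvtjm jyfv brcu kbpgk
Hunk 4: at line 6 remove [dvtjm,jyfv] add [zkfct,fyv] -> 11 lines: imb ecgzi rhcds ibtqs jrfmy gtz rvm zkfct fyv brcu kbpgk
Hunk 5: at line 5 remove [rvm,zkfct] add [fiyc,jzlie] -> 11 lines: imb ecgzi rhcds ibtqs jrfmy gtz fiyc jzlie fyv brcu kbpgk
Hunk 6: at line 1 remove [ecgzi] add [diro,dtuwg,hefi] -> 13 lines: imb diro dtuwg hefi rhcds ibtqs jrfmy gtz fiyc jzlie fyv brcu kbpgk
Final line 9: fiyc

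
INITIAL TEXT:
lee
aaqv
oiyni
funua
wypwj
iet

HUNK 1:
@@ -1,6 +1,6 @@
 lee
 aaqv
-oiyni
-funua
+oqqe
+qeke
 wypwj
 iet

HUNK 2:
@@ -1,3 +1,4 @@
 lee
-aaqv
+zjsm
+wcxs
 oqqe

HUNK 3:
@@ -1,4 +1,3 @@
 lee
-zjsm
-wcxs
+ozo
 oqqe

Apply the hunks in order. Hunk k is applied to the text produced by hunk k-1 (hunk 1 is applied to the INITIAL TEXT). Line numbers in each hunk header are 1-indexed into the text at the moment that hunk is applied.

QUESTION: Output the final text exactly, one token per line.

Hunk 1: at line 1 remove [oiyni,funua] add [oqqe,qeke] -> 6 lines: lee aaqv oqqe qeke wypwj iet
Hunk 2: at line 1 remove [aaqv] add [zjsm,wcxs] -> 7 lines: lee zjsm wcxs oqqe qeke wypwj iet
Hunk 3: at line 1 remove [zjsm,wcxs] add [ozo] -> 6 lines: lee ozo oqqe qeke wypwj iet

Answer: lee
ozo
oqqe
qeke
wypwj
iet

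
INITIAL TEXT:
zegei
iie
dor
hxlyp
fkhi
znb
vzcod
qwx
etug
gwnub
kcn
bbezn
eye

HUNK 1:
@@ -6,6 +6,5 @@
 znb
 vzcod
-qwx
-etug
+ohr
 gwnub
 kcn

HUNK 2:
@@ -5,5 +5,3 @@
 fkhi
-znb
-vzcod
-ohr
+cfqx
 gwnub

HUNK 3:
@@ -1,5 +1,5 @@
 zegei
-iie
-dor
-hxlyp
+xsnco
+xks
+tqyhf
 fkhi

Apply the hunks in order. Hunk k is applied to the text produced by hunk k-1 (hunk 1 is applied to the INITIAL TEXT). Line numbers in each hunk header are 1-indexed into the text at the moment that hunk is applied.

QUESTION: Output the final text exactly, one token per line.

Hunk 1: at line 6 remove [qwx,etug] add [ohr] -> 12 lines: zegei iie dor hxlyp fkhi znb vzcod ohr gwnub kcn bbezn eye
Hunk 2: at line 5 remove [znb,vzcod,ohr] add [cfqx] -> 10 lines: zegei iie dor hxlyp fkhi cfqx gwnub kcn bbezn eye
Hunk 3: at line 1 remove [iie,dor,hxlyp] add [xsnco,xks,tqyhf] -> 10 lines: zegei xsnco xks tqyhf fkhi cfqx gwnub kcn bbezn eye

Answer: zegei
xsnco
xks
tqyhf
fkhi
cfqx
gwnub
kcn
bbezn
eye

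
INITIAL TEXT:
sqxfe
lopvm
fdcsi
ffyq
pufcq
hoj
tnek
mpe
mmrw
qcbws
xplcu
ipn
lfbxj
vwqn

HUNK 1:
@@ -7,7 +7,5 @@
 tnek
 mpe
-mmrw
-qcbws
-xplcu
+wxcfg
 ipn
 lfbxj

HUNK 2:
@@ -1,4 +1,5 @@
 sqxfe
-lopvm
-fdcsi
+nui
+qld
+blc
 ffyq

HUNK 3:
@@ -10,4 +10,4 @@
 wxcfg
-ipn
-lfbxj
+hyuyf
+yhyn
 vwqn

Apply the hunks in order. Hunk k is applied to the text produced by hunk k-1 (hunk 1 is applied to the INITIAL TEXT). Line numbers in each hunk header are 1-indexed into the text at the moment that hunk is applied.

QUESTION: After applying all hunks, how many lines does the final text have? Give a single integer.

Answer: 13

Derivation:
Hunk 1: at line 7 remove [mmrw,qcbws,xplcu] add [wxcfg] -> 12 lines: sqxfe lopvm fdcsi ffyq pufcq hoj tnek mpe wxcfg ipn lfbxj vwqn
Hunk 2: at line 1 remove [lopvm,fdcsi] add [nui,qld,blc] -> 13 lines: sqxfe nui qld blc ffyq pufcq hoj tnek mpe wxcfg ipn lfbxj vwqn
Hunk 3: at line 10 remove [ipn,lfbxj] add [hyuyf,yhyn] -> 13 lines: sqxfe nui qld blc ffyq pufcq hoj tnek mpe wxcfg hyuyf yhyn vwqn
Final line count: 13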